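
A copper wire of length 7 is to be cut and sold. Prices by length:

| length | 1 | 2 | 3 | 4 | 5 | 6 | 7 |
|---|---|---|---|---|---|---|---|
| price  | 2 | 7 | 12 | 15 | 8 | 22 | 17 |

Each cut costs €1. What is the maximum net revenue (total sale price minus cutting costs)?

26

Consider every possible first cut. net[k] is the best of p[i]+net[k−i] over all sellable i≤k, charging 1 whenever i<k.
net[1] = 2
net[2] = 7
net[3] = 12
net[4] = 15
net[5] = 18  (first piece 2, then net[3]=12)
net[6] = 23  (first piece 3, then net[3]=12)
net[7] = 26  (first piece 3, then net[4]=15)
One optimal plan: pieces 4 + 3 (1 cut) → €27 − €1 = €26.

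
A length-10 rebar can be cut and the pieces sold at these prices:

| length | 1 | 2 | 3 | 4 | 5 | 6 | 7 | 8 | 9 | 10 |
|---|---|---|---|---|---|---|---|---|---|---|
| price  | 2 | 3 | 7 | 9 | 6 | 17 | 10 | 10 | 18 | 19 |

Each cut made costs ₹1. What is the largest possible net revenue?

25

Let r[k] be the best obtainable value from length k. For each k, try every first piece i and keep the best of price[i] + r[k−i] minus the 1 cut fee when i<k.
r[1] = 2
r[2] = 3  (first piece 1, then r[1]=2)
r[3] = 7
r[4] = 9
r[5] = 10  (first piece 1, then r[4]=9)
r[6] = 17
r[7] = 18  (first piece 1, then r[6]=17)
r[8] = 19  (first piece 1, then r[7]=18)
r[9] = 23  (first piece 3, then r[6]=17)
r[10] = 25  (first piece 4, then r[6]=17)
One optimal plan: pieces 6 + 4 (1 cut) → ₹26 − ₹1 = ₹25.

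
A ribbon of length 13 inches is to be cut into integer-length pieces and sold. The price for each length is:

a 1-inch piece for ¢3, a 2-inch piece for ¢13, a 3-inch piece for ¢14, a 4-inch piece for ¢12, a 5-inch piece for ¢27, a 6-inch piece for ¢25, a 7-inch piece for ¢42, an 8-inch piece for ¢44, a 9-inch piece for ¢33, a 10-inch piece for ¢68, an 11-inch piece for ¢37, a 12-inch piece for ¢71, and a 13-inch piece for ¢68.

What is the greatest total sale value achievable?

Build v[k] bottom-up: v[k] = max over allowed piece i of (p[i] + v[k−i]).
v[1] = 3
v[2] = max(3+3, 13+0) = 13
v[3] = max(3+13, 13+3, 14+0) = 16
v[4] = max(3+16, 13+13, 14+3, 12+0) = 26
v[5] = max(3+26, 13+16, 14+13, 12+3, 27+0) = 29
v[6] = max(3+29, 13+26, 14+16, 12+13, 27+3, 25+0) = 39
v[7] = max(3+39, 13+29, 14+26, …, 25+3, 42+0) = 42
v[8] = max(3+42, 13+39, 14+29, …, 42+3, 44+0) = 52
v[9] = max(3+52, 13+42, 14+39, …, 44+3, 33+0) = 55
v[10] = max(3+55, 13+52, 14+42, …, 33+3, 68+0) = 68
v[11] = max(3+68, 13+55, 14+52, …, 68+3, 37+0) = 71
v[12] = max(3+71, 13+68, 14+55, …, 37+3, 71+0) = 81
v[13] = max(3+81, 13+71, 14+68, …, 71+3, 68+0) = 84
One optimal cutting: 10 + 2 + 1 → ¢68 + ¢13 + ¢3 = ¢84.

84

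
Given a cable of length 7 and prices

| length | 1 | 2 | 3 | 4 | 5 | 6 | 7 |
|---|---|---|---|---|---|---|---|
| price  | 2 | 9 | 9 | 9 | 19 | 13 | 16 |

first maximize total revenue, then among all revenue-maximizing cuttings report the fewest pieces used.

Let r[k] be the best obtainable value from length k. For each k, try every first piece i and keep the best of price[i] + r[k−i].
r[1] = 2
r[2] = 9
r[3] = 11  (first piece 1, then r[2]=9)
r[4] = 18  (first piece 2, then r[2]=9)
r[5] = 20  (first piece 1, then r[4]=18)
r[6] = 27  (first piece 2, then r[4]=18)
r[7] = 29  (first piece 1, then r[6]=27)
Maximum revenue is €29.
Now minimize piece count subject to staying optimal: for each k, pieces[k] = 1 + min over i with p[i]+r[k−i]=r[k] of pieces[k−i].
pieces[4] = 2
pieces[5] = 3
pieces[6] = 3
pieces[7] = 4

4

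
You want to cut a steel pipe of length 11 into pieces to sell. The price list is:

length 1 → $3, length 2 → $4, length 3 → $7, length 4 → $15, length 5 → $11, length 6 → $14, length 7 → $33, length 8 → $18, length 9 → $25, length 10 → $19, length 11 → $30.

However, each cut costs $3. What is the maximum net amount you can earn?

Let r[k] be the best obtainable value from length k. For each k, try every first piece i and keep the best of price[i] + r[k−i] minus the 3 cut fee when i<k.
r[1] = 3
r[2] = 4
r[3] = 7
r[4] = 15
r[5] = 15  (first piece 1, then r[4]=15)
r[6] = 16  (first piece 2, then r[4]=15)
r[7] = 33
r[8] = 33  (first piece 1, then r[7]=33)
r[9] = 34  (first piece 2, then r[7]=33)
r[10] = 37  (first piece 3, then r[7]=33)
r[11] = 45  (first piece 4, then r[7]=33)
One optimal plan: pieces 7 + 4 (1 cut) → $48 − $3 = $45.

45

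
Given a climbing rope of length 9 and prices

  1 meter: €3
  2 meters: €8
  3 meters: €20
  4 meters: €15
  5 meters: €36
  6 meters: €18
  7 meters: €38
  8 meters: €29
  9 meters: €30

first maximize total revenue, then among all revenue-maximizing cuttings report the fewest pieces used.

3

Let r[k] be the best obtainable value from length k. For each k, try every first piece i and keep the best of price[i] + r[k−i].
r[1] = 3
r[2] = max(3+3, 8+0) = 8
r[3] = max(3+8, 8+3, 20+0) = 20
r[4] = max(3+20, 8+8, 20+3, 15+0) = 23
r[5] = max(3+23, 8+20, 20+8, 15+3, 36+0) = 36
r[6] = max(3+36, 8+23, 20+20, 15+8, 36+3, 18+0) = 40
r[7] = max(3+40, 8+36, 20+23, …, 18+3, 38+0) = 44
r[8] = max(3+44, 8+40, 20+36, …, 38+3, 29+0) = 56
r[9] = max(3+56, 8+44, 20+40, …, 29+3, 30+0) = 60
Maximum revenue is €60.
Now minimize piece count subject to staying optimal: for each k, pieces[k] = 1 + min over i with p[i]+r[k−i]=r[k] of pieces[k−i].
pieces[6] = 2
pieces[7] = 2
pieces[8] = 2
pieces[9] = 3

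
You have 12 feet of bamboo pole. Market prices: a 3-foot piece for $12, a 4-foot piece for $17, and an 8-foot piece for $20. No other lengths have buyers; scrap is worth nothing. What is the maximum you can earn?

51

Consider every possible first cut. r[k] is the best of p[i]+r[k−i] over all sellable i≤k.
r[1] = 0
r[2] = 0
r[3] = 12
r[4] = max(12+0, 17+0) = 17
r[5] = max(12+0, 17+0) = 17
r[6] = max(12+12, 17+0) = 24
r[7] = max(12+17, 17+12) = 29
r[8] = max(12+17, 17+17, 20+0) = 34
r[9] = max(12+24, 17+17, 20+0) = 36
r[10] = max(12+29, 17+24, 20+0) = 41
r[11] = max(12+34, 17+29, 20+12) = 46
r[12] = max(12+36, 17+34, 20+17) = 51
One optimal cutting: 4 + 4 + 4 → $51.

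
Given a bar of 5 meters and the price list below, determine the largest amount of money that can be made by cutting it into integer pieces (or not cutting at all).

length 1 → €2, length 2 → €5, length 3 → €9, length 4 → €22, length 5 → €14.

Let best[k] be the best obtainable value from length k. For each k, try every first piece i and keep the best of price[i] + best[k−i].
best[1] = 2
best[2] = max(2+2, 5+0) = 5
best[3] = max(2+5, 5+2, 9+0) = 9
best[4] = max(2+9, 5+5, 9+2, 22+0) = 22
best[5] = max(2+22, 5+9, 9+5, 22+2, 14+0) = 24
One optimal cutting: 4 + 1 → €22 + €2 = €24.

24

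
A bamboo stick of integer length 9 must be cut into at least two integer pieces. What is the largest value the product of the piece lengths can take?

Let f[k] be the best product for length k (with at least one cut). For each first piece i, the rest contributes max(k−i, f[k−i]).
Small cases: f[2]=1, f[3]=2, f[4]=4.
f[5] = 2·max(3,2) = 2·3 = 6
f[6] = 3·max(3,2) = 3·3 = 9
f[7] = 2·max(5,6) = 2·6 = 12
f[8] = 2·max(6,9) = 2·9 = 18
f[9] = 3·max(6,9) = 3·9 = 27
One optimal split: 3 + 3 + 3; product 3·3·3 = 27.

27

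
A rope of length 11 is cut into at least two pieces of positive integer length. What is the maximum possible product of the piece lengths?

Fill m[k] for k=2..11: at each k try every first piece i and multiply by the better of (k−i) uncut or m[k−i].
m[2] = 1·max(1,0) = 1·1 = 1
m[3] = 1·max(2,1) = 1·2 = 2
m[4] = 2·max(2,1) = 2·2 = 4
m[5] = 2·max(3,2) = 2·3 = 6
m[6] = 3·max(3,2) = 3·3 = 9
m[7] = 2·max(5,6) = 2·6 = 12
m[8] = 2·max(6,9) = 2·9 = 18
m[9] = 3·max(6,9) = 3·9 = 27
m[10] = 2·max(8,18) = 2·18 = 36
m[11] = 2·max(9,27) = 2·27 = 54
One optimal split: 3 + 3 + 3 + 2; product 3·3·3·2 = 54.

54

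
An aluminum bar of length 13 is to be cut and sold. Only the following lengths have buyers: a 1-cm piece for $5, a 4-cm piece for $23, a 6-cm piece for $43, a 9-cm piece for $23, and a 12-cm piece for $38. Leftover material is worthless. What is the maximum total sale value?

Build f[k] bottom-up: f[k] = max over allowed piece i of (p[i] + f[k−i]).
f[1] = 5
f[2] = 10  (first piece 1, then f[1]=5)
f[3] = 15  (first piece 1, then f[2]=10)
f[4] = max(5+15, 23+0) = 23
f[5] = max(5+23, 23+5) = 28
f[6] = max(5+28, 23+10, 43+0) = 43
f[7] = max(5+43, 23+15, 43+5) = 48
f[8] = max(5+48, 23+23, 43+10) = 53
f[9] = max(5+53, 23+28, 43+15, 23+0) = 58
f[10] = max(5+58, 23+43, 43+23, 23+5) = 66
f[11] = max(5+66, 23+48, 43+28, 23+10) = 71
f[12] = max(5+71, 23+53, 43+43, 23+15, 38+0) = 86
f[13] = max(5+86, 23+58, 43+48, 23+23, 38+5) = 91
One optimal cutting: 6 + 6 + 1 → $91.

91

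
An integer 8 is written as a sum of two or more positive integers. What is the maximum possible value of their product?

Fill P[k] for k=2..8: at each k try every first piece i and multiply by the better of (k−i) uncut or P[k−i].
P[2] = 1×max(1,0) = 1×1 = 1
P[3] = 1×max(2,1) = 1×2 = 2
P[4] = 2×max(2,1) = 2×2 = 4
P[5] = 2×max(3,2) = 2×3 = 6
P[6] = 3×max(3,2) = 3×3 = 9
P[7] = 2×max(5,6) = 2×6 = 12
P[8] = 2×max(6,9) = 2×9 = 18
One optimal split: 3 + 3 + 2; product 3×3×2 = 18.

18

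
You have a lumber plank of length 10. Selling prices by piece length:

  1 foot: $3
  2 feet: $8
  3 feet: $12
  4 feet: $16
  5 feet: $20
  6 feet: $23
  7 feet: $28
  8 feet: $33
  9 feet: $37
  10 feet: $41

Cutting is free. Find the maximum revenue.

Consider every possible first cut. best[k] is the best of p[i]+best[k−i] over all sellable i≤k.
best[1] = 3
best[2] = 8
best[3] = 12
best[4] = 16  (first piece 2, then best[2]=8)
best[5] = 20  (first piece 2, then best[3]=12)
best[6] = 24  (first piece 2, then best[4]=16)
best[7] = 28  (first piece 2, then best[5]=20)
best[8] = 33
best[9] = 37
best[10] = 41  (first piece 2, then best[8]=33)
One optimal cutting: 8 + 2 → $33 + $8 = $41.

41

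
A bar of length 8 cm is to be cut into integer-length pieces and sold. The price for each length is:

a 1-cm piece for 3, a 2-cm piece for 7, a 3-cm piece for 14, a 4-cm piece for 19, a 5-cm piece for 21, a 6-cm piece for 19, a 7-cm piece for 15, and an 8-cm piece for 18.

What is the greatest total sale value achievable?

38

Let R[k] be the best obtainable value from length k. For each k, try every first piece i and keep the best of price[i] + R[k−i].
R[1] = 3
R[2] = max(3+3, 7+0) = 7
R[3] = max(3+7, 7+3, 14+0) = 14
R[4] = max(3+14, 7+7, 14+3, 19+0) = 19
R[5] = max(3+19, 7+14, 14+7, 19+3, 21+0) = 22
R[6] = max(3+22, 7+19, 14+14, 19+7, 21+3, 19+0) = 28
R[7] = max(3+28, 7+22, 14+19, …, 19+3, 15+0) = 33
R[8] = max(3+33, 7+28, 14+22, …, 15+3, 18+0) = 38
One optimal cutting: 4 + 4 → 19 + 19 = 38.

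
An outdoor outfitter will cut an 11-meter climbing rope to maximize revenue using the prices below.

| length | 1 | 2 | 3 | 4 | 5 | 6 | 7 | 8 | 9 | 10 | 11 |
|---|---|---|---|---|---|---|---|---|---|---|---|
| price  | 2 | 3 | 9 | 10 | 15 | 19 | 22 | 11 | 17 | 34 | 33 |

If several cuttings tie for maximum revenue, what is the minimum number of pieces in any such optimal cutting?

2

Build r[k] bottom-up: r[k] = max over allowed piece i of (p[i] + r[k−i]).
r[1] = 2
r[2] = max(2+2, 3+0) = 4
r[3] = max(2+4, 3+2, 9+0) = 9
r[4] = max(2+9, 3+4, 9+2, 10+0) = 11
r[5] = max(2+11, 3+9, 9+4, 10+2, 15+0) = 15
r[6] = max(2+15, 3+11, 9+9, 10+4, 15+2, 19+0) = 19
r[7] = max(2+19, 3+15, 9+11, …, 19+2, 22+0) = 22
r[8] = max(2+22, 3+19, 9+15, …, 22+2, 11+0) = 24
r[9] = max(2+24, 3+22, 9+19, …, 11+2, 17+0) = 28
r[10] = max(2+28, 3+24, 9+22, …, 17+2, 34+0) = 34
r[11] = max(2+34, 3+28, 9+24, …, 34+2, 33+0) = 36
Maximum revenue is €36.
Now minimize piece count subject to staying optimal: for each k, pieces[k] = 1 + min over i with p[i]+r[k−i]=r[k] of pieces[k−i].
pieces[8] = 2
pieces[9] = 2
pieces[10] = 1
pieces[11] = 2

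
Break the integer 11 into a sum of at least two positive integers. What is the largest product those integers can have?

Define g[k] = max over 1≤i<k of i · max(k−i, g[k−i]); the inner max lets the remainder stay uncut if that's better.
g[2] = 1×max(1,0) = 1×1 = 1
g[3] = 1×max(2,1) = 1×2 = 2
g[4] = 2×max(2,1) = 2×2 = 4
g[5] = 2×max(3,2) = 2×3 = 6
g[6] = 3×max(3,2) = 3×3 = 9
g[7] = 2×max(5,6) = 2×6 = 12
g[8] = 2×max(6,9) = 2×9 = 18
g[9] = 3×max(6,9) = 3×9 = 27
g[10] = 2×max(8,18) = 2×18 = 36
g[11] = 2×max(9,27) = 2×27 = 54
One optimal split: 3 + 3 + 3 + 2; product 3×3×3×2 = 54.

54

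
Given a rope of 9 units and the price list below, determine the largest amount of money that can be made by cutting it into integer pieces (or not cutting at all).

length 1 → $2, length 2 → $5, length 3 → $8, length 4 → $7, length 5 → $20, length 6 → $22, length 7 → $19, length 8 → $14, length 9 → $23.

30

Let best[k] be the best obtainable value from length k. For each k, try every first piece i and keep the best of price[i] + best[k−i].
best[1] = 2
best[2] = max(2+2, 5+0) = 5
best[3] = max(2+5, 5+2, 8+0) = 8
best[4] = max(2+8, 5+5, 8+2, 7+0) = 10
best[5] = max(2+10, 5+8, 8+5, 7+2, 20+0) = 20
best[6] = max(2+20, 5+10, 8+8, 7+5, 20+2, 22+0) = 22
best[7] = max(2+22, 5+20, 8+10, …, 22+2, 19+0) = 25
best[8] = max(2+25, 5+22, 8+20, …, 19+2, 14+0) = 28
best[9] = max(2+28, 5+25, 8+22, …, 14+2, 23+0) = 30
One optimal cutting: 5 + 3 + 1 → $20 + $8 + $2 = $30.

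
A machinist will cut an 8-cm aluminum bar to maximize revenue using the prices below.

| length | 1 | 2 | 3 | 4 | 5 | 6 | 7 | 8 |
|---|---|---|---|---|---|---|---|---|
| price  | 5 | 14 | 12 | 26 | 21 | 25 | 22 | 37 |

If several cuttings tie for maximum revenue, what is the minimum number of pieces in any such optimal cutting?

4

Let r[k] be the best obtainable value from length k. For each k, try every first piece i and keep the best of price[i] + r[k−i].
r[1] = 5
r[2] = 14
r[3] = 19  (first piece 1, then r[2]=14)
r[4] = 28  (first piece 2, then r[2]=14)
r[5] = 33  (first piece 1, then r[4]=28)
r[6] = 42  (first piece 2, then r[4]=28)
r[7] = 47  (first piece 1, then r[6]=42)
r[8] = 56  (first piece 2, then r[6]=42)
Maximum revenue is $56.
Now minimize piece count subject to staying optimal: for each k, pieces[k] = 1 + min over i with p[i]+r[k−i]=r[k] of pieces[k−i].
pieces[5] = 3
pieces[6] = 3
pieces[7] = 4
pieces[8] = 4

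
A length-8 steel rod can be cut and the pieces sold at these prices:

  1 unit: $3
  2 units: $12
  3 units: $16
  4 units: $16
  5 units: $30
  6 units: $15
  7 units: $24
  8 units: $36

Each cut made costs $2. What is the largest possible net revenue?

Consider every possible first cut. v[k] is the best of p[i]+v[k−i] over all sellable i≤k, charging 2 whenever i<k.
v[1] = 3
v[2] = 12
v[3] = 16
v[4] = 22  (first piece 2, then v[2]=12)
v[5] = 30
v[6] = 32  (first piece 2, then v[4]=22)
v[7] = 40  (first piece 2, then v[5]=30)
v[8] = 44  (first piece 3, then v[5]=30)
One optimal plan: pieces 5 + 3 (1 cut) → $46 − $2 = $44.

44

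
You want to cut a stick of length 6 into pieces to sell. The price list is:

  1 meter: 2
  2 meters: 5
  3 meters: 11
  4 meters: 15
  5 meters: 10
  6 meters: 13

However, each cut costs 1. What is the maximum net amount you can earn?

21

Consider every possible first cut. v[k] is the best of p[i]+v[k−i] over all sellable i≤k, charging 1 whenever i<k.
v[1] = 2
v[2] = max(2+2-1, 5+0) = 5
v[3] = max(2+5-1, 5+2-1, 11+0) = 11
v[4] = max(2+11-1, 5+5-1, 11+2-1, 15+0) = 15
v[5] = max(2+15-1, 5+11-1, 11+5-1, 15+2-1, 10+0) = 16
v[6] = max(2+16-1, 5+15-1, 11+11-1, 15+5-1, 10+2-1, 13+0) = 21
One optimal plan: pieces 3 + 3 (1 cut) → 22 − 1 = 21.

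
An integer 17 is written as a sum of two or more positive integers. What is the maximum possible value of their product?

Fill g[k] for k=2..17: at each k try every first piece i and multiply by the better of (k−i) uncut or g[k−i].
g[2] = 1*max(1,0) = 1*1 = 1
g[3] = 1*max(2,1) = 1*2 = 2
g[4] = 2*max(2,1) = 2*2 = 4
g[5] = 2*max(3,2) = 2*3 = 6
g[6] = 3*max(3,2) = 3*3 = 9
g[7] = 2*max(5,6) = 2*6 = 12
g[8] = 2*max(6,9) = 2*9 = 18
g[9] = 3*max(6,9) = 3*9 = 27
g[10] = 2*max(8,18) = 2*18 = 36
g[11] = 2*max(9,27) = 2*27 = 54
g[12] = 3*max(9,27) = 3*27 = 81
g[13] = 2*max(11,54) = 2*54 = 108
g[14] = 2*max(12,81) = 2*81 = 162
g[15] = 3*max(12,81) = 3*81 = 243
g[16] = 2*max(14,162) = 2*162 = 324
g[17] = 2*max(15,243) = 2*243 = 486
One optimal split: 3 + 3 + 3 + 3 + 3 + 2; product 3*3*3*3*3*2 = 486.

486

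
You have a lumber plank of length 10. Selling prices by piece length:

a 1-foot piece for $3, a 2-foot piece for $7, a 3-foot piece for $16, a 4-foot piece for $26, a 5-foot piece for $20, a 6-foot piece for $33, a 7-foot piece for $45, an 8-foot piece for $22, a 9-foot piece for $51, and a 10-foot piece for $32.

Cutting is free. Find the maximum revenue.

Build v[k] bottom-up: v[k] = max over allowed piece i of (p[i] + v[k−i]).
v[1] = 3
v[2] = 7
v[3] = 16
v[4] = 26
v[5] = 29  (first piece 1, then v[4]=26)
v[6] = 33  (first piece 2, then v[4]=26)
v[7] = 45
v[8] = 52  (first piece 4, then v[4]=26)
v[9] = 55  (first piece 1, then v[8]=52)
v[10] = 61  (first piece 3, then v[7]=45)
One optimal cutting: 7 + 3 → $45 + $16 = $61.

61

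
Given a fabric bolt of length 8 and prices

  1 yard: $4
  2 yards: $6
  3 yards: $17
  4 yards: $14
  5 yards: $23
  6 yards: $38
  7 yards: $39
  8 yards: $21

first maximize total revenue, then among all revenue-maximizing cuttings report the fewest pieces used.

Build r[k] bottom-up: r[k] = max over allowed piece i of (p[i] + r[k−i]).
r[1] = 4
r[2] = 8  (first piece 1, then r[1]=4)
r[3] = 17
r[4] = 21  (first piece 1, then r[3]=17)
r[5] = 25  (first piece 1, then r[4]=21)
r[6] = 38
r[7] = 42  (first piece 1, then r[6]=38)
r[8] = 46  (first piece 1, then r[7]=42)
Maximum revenue is $46.
Now minimize piece count subject to staying optimal: for each k, pieces[k] = 1 + min over i with p[i]+r[k−i]=r[k] of pieces[k−i].
pieces[5] = 3
pieces[6] = 1
pieces[7] = 2
pieces[8] = 3

3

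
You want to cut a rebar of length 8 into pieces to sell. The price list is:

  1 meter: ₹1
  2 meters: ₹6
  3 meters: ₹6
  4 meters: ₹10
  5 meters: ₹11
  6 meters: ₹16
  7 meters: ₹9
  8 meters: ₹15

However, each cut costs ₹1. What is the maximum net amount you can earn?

21

Build r[k] bottom-up: r[k] = max over allowed piece i of (p[i] + r[k−i]) − 1 per cut.
r[1] = 1
r[2] = max(1+1-1, 6+0) = 6
r[3] = max(1+6-1, 6+1-1, 6+0) = 6
r[4] = max(1+6-1, 6+6-1, 6+1-1, 10+0) = 11
r[5] = max(1+11-1, 6+6-1, 6+6-1, 10+1-1, 11+0) = 11
r[6] = max(1+11-1, 6+11-1, 6+6-1, 10+6-1, 11+1-1, 16+0) = 16
r[7] = max(1+16-1, 6+11-1, 6+11-1, …, 16+1-1, 9+0) = 16
r[8] = max(1+16-1, 6+16-1, 6+11-1, …, 9+1-1, 15+0) = 21
One optimal plan: pieces 2 + 2 + 2 + 2 (3 cuts) → ₹24 − ₹3 = ₹21.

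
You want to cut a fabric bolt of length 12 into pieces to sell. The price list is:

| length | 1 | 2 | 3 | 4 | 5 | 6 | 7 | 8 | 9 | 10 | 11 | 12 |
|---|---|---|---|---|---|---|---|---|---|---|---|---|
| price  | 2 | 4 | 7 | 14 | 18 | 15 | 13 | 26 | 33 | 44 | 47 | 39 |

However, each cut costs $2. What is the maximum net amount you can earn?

47

Let v[k] be the best obtainable value from length k. For each k, try every first piece i and keep the best of price[i] + v[k−i] minus the 2 cut fee when i<k.
v[1] = 2
v[2] = max(2+2-2, 4+0) = 4
v[3] = max(2+4-2, 4+2-2, 7+0) = 7
v[4] = max(2+7-2, 4+4-2, 7+2-2, 14+0) = 14
v[5] = max(2+14-2, 4+7-2, 7+4-2, 14+2-2, 18+0) = 18
v[6] = max(2+18-2, 4+14-2, 7+7-2, 14+4-2, 18+2-2, 15+0) = 18
v[7] = max(2+18-2, 4+18-2, 7+14-2, …, 15+2-2, 13+0) = 20
v[8] = max(2+20-2, 4+18-2, 7+18-2, …, 13+2-2, 26+0) = 26
v[9] = max(2+26-2, 4+20-2, 7+18-2, …, 26+2-2, 33+0) = 33
v[10] = max(2+33-2, 4+26-2, 7+20-2, …, 33+2-2, 44+0) = 44
v[11] = max(2+44-2, 4+33-2, 7+26-2, …, 44+2-2, 47+0) = 47
v[12] = max(2+47-2, 4+44-2, 7+33-2, …, 47+2-2, 39+0) = 47
One optimal plan: pieces 11 + 1 (1 cut) → $49 − $2 = $47.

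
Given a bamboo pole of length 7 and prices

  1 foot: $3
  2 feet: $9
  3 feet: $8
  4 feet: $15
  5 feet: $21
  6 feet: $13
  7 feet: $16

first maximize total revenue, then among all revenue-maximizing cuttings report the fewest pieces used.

2

Consider every possible first cut. r[k] is the best of p[i]+r[k−i] over all sellable i≤k.
r[1] = 3
r[2] = max(3+3, 9+0) = 9
r[3] = max(3+9, 9+3, 8+0) = 12
r[4] = max(3+12, 9+9, 8+3, 15+0) = 18
r[5] = max(3+18, 9+12, 8+9, 15+3, 21+0) = 21
r[6] = max(3+21, 9+18, 8+12, 15+9, 21+3, 13+0) = 27
r[7] = max(3+27, 9+21, 8+18, …, 13+3, 16+0) = 30
Maximum revenue is $30.
Now minimize piece count subject to staying optimal: for each k, pieces[k] = 1 + min over i with p[i]+r[k−i]=r[k] of pieces[k−i].
pieces[4] = 2
pieces[5] = 1
pieces[6] = 3
pieces[7] = 2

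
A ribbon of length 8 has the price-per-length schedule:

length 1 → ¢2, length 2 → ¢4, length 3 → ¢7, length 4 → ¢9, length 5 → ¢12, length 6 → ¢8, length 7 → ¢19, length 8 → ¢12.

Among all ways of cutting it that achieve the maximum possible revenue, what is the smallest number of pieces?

2

Build r[k] bottom-up: r[k] = max over allowed piece i of (p[i] + r[k−i]).
r[1] = 2
r[2] = max(2+2, 4+0) = 4
r[3] = max(2+4, 4+2, 7+0) = 7
r[4] = max(2+7, 4+4, 7+2, 9+0) = 9
r[5] = max(2+9, 4+7, 7+4, 9+2, 12+0) = 12
r[6] = max(2+12, 4+9, 7+7, 9+4, 12+2, 8+0) = 14
r[7] = max(2+14, 4+12, 7+9, …, 8+2, 19+0) = 19
r[8] = max(2+19, 4+14, 7+12, …, 19+2, 12+0) = 21
Maximum revenue is ¢21.
Now minimize piece count subject to staying optimal: for each k, pieces[k] = 1 + min over i with p[i]+r[k−i]=r[k] of pieces[k−i].
pieces[5] = 1
pieces[6] = 2
pieces[7] = 1
pieces[8] = 2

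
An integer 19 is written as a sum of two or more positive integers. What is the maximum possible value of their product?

Fill g[k] for k=2..19: at each k try every first piece i and multiply by the better of (k−i) uncut or g[k−i].
Small cases: g[2]=1, g[3]=2, g[4]=4, g[5]=6, g[6]=9, g[7]=12, g[8]=18, g[9]=27, g[10]=36, g[11]=54.
g[12] = 3·max(9,27) = 3·27 = 81
g[13] = 2·max(11,54) = 2·54 = 108
g[14] = 2·max(12,81) = 2·81 = 162
g[15] = 3·max(12,81) = 3·81 = 243
g[16] = 2·max(14,162) = 2·162 = 324
g[17] = 2·max(15,243) = 2·243 = 486
g[18] = 3·max(15,243) = 3·243 = 729
g[19] = 2·max(17,486) = 2·486 = 972
One optimal split: 3 + 3 + 3 + 3 + 3 + 2 + 2; product 3·3·3·3·3·2·2 = 972.

972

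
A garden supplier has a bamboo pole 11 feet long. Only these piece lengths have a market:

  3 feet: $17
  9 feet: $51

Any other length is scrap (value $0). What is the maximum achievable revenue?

Let r[k] be the best obtainable value from length k. For each k, try every first piece i and keep the best of price[i] + r[k−i].
r[1] = 0
r[2] = 0
r[3] = 17
r[4] = 17
r[5] = 17
r[6] = 34  (first piece 3, then r[3]=17)
r[7] = 34
r[8] = 34
r[9] = max(17+34, 51+0) = 51
r[10] = max(17+34, 51+0) = 51
r[11] = max(17+34, 51+0) = 51
One optimal cutting: pieces 3 + 3 + 3 with 2 feet of scrap → $51.

51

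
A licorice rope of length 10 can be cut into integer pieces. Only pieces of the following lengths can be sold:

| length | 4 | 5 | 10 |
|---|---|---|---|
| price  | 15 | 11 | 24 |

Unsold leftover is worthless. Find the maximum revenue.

30

Consider every possible first cut. best[k] is the best of p[i]+best[k−i] over all sellable i≤k.
best[1] = 0
best[2] = 0
best[3] = 0
best[4] = 15
best[5] = max(15+0, 11+0) = 15
best[6] = max(15+0, 11+0) = 15
best[7] = max(15+0, 11+0) = 15
best[8] = max(15+15, 11+0) = 30
best[9] = max(15+15, 11+15) = 30
best[10] = max(15+15, 11+15, 24+0) = 30
One optimal cutting: pieces 4 + 4 with 2 cm of scrap → ¢30.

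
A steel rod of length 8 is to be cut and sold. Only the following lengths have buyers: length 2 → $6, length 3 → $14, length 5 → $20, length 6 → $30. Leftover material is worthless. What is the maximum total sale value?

36

Let r[k] be the best obtainable value from length k. For each k, try every first piece i and keep the best of price[i] + r[k−i].
r[1] = 0
r[2] = 6
r[3] = max(6+0, 14+0) = 14
r[4] = max(6+6, 14+0) = 14
r[5] = max(6+14, 14+6, 20+0) = 20
r[6] = max(6+14, 14+14, 20+0, 30+0) = 30
r[7] = max(6+20, 14+14, 20+6, 30+0) = 30
r[8] = max(6+30, 14+20, 20+14, 30+6) = 36
One optimal cutting: 6 + 2 → $36.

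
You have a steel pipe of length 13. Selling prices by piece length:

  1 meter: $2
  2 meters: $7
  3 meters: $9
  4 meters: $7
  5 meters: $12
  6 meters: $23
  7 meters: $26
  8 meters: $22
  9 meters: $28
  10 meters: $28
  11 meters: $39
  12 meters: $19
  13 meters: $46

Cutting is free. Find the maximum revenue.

Build v[k] bottom-up: v[k] = max over allowed piece i of (p[i] + v[k−i]).
v[1] = 2
v[2] = max(2+2, 7+0) = 7
v[3] = max(2+7, 7+2, 9+0) = 9
v[4] = max(2+9, 7+7, 9+2, 7+0) = 14
v[5] = max(2+14, 7+9, 9+7, 7+2, 12+0) = 16
v[6] = max(2+16, 7+14, 9+9, 7+7, 12+2, 23+0) = 23
v[7] = max(2+23, 7+16, 9+14, …, 23+2, 26+0) = 26
v[8] = max(2+26, 7+23, 9+16, …, 26+2, 22+0) = 30
v[9] = max(2+30, 7+26, 9+23, …, 22+2, 28+0) = 33
v[10] = max(2+33, 7+30, 9+26, …, 28+2, 28+0) = 37
v[11] = max(2+37, 7+33, 9+30, …, 28+2, 39+0) = 40
v[12] = max(2+40, 7+37, 9+33, …, 39+2, 19+0) = 46
v[13] = max(2+46, 7+40, 9+37, …, 19+2, 46+0) = 49
One optimal cutting: 7 + 6 → $26 + $23 = $49.

49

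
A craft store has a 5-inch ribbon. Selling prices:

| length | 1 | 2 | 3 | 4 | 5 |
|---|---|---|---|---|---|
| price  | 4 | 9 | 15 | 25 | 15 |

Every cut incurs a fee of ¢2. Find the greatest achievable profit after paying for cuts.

27

Consider every possible first cut. r[k] is the best of p[i]+r[k−i] over all sellable i≤k, charging 2 whenever i<k.
r[1] = 4
r[2] = 9
r[3] = 15
r[4] = 25
r[5] = 27  (first piece 1, then r[4]=25)
One optimal plan: pieces 4 + 1 (1 cut) → ¢29 − ¢2 = ¢27.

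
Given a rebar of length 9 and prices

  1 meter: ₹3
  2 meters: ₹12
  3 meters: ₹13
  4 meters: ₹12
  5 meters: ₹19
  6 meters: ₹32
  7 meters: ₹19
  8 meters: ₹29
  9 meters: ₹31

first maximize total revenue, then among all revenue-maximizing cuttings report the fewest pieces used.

Consider every possible first cut. r[k] is the best of p[i]+r[k−i] over all sellable i≤k.
r[1] = 3
r[2] = 12
r[3] = 15  (first piece 1, then r[2]=12)
r[4] = 24  (first piece 2, then r[2]=12)
r[5] = 27  (first piece 1, then r[4]=24)
r[6] = 36  (first piece 2, then r[4]=24)
r[7] = 39  (first piece 1, then r[6]=36)
r[8] = 48  (first piece 2, then r[6]=36)
r[9] = 51  (first piece 1, then r[8]=48)
Maximum revenue is ₹51.
Now minimize piece count subject to staying optimal: for each k, pieces[k] = 1 + min over i with p[i]+r[k−i]=r[k] of pieces[k−i].
pieces[6] = 3
pieces[7] = 4
pieces[8] = 4
pieces[9] = 5

5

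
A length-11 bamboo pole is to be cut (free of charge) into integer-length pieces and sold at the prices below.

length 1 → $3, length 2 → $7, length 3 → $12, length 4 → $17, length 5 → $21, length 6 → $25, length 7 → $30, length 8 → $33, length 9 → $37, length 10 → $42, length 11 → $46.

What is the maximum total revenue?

47

Build R[k] bottom-up: R[k] = max over allowed piece i of (p[i] + R[k−i]).
R[1] = 3
R[2] = 7
R[3] = 12
R[4] = 17
R[5] = 21
R[6] = 25
R[7] = 30
R[8] = 34  (first piece 4, then R[4]=17)
R[9] = 38  (first piece 4, then R[5]=21)
R[10] = 42  (first piece 3, then R[7]=30)
R[11] = 47  (first piece 4, then R[7]=30)
One optimal cutting: 7 + 4 → $30 + $17 = $47.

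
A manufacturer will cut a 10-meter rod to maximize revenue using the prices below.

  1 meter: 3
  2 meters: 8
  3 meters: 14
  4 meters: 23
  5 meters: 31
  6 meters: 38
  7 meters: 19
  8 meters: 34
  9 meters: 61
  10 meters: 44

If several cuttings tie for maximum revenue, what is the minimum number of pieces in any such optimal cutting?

Consider every possible first cut. r[k] is the best of p[i]+r[k−i] over all sellable i≤k.
r[1] = 3
r[2] = max(3+3, 8+0) = 8
r[3] = max(3+8, 8+3, 14+0) = 14
r[4] = max(3+14, 8+8, 14+3, 23+0) = 23
r[5] = max(3+23, 8+14, 14+8, 23+3, 31+0) = 31
r[6] = max(3+31, 8+23, 14+14, 23+8, 31+3, 38+0) = 38
r[7] = max(3+38, 8+31, 14+23, …, 38+3, 19+0) = 41
r[8] = max(3+41, 8+38, 14+31, …, 19+3, 34+0) = 46
r[9] = max(3+46, 8+41, 14+38, …, 34+3, 61+0) = 61
r[10] = max(3+61, 8+46, 14+41, …, 61+3, 44+0) = 64
Maximum revenue is 64.
Now minimize piece count subject to staying optimal: for each k, pieces[k] = 1 + min over i with p[i]+r[k−i]=r[k] of pieces[k−i].
pieces[7] = 2
pieces[8] = 2
pieces[9] = 1
pieces[10] = 2

2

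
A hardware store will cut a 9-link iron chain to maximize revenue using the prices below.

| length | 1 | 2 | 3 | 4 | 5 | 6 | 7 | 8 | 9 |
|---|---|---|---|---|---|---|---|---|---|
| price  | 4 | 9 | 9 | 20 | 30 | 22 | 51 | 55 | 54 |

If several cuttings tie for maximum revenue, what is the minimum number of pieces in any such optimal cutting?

2

Consider every possible first cut. r[k] is the best of p[i]+r[k−i] over all sellable i≤k.
r[1] = 4
r[2] = 9
r[3] = 13  (first piece 1, then r[2]=9)
r[4] = 20
r[5] = 30
r[6] = 34  (first piece 1, then r[5]=30)
r[7] = 51
r[8] = 55  (first piece 1, then r[7]=51)
r[9] = 60  (first piece 2, then r[7]=51)
Maximum revenue is $60.
Now minimize piece count subject to staying optimal: for each k, pieces[k] = 1 + min over i with p[i]+r[k−i]=r[k] of pieces[k−i].
pieces[6] = 2
pieces[7] = 1
pieces[8] = 1
pieces[9] = 2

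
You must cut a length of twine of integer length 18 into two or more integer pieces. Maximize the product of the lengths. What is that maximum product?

729

Fill f[k] for k=2..18: at each k try every first piece i and multiply by the better of (k−i) uncut or f[k−i].
f[2] = 1·max(1,0) = 1·1 = 1
f[3] = 1·max(2,1) = 1·2 = 2
f[4] = 2·max(2,1) = 2·2 = 4
f[5] = 2·max(3,2) = 2·3 = 6
f[6] = 3·max(3,2) = 3·3 = 9
f[7] = 2·max(5,6) = 2·6 = 12
f[8] = 2·max(6,9) = 2·9 = 18
f[9] = 3·max(6,9) = 3·9 = 27
f[10] = 2·max(8,18) = 2·18 = 36
f[11] = 2·max(9,27) = 2·27 = 54
f[12] = 3·max(9,27) = 3·27 = 81
f[13] = 2·max(11,54) = 2·54 = 108
f[14] = 2·max(12,81) = 2·81 = 162
f[15] = 3·max(12,81) = 3·81 = 243
f[16] = 2·max(14,162) = 2·162 = 324
f[17] = 2·max(15,243) = 2·243 = 486
f[18] = 3·max(15,243) = 3·243 = 729
One optimal split: 3 + 3 + 3 + 3 + 3 + 3; product 3·3·3·3·3·3 = 729.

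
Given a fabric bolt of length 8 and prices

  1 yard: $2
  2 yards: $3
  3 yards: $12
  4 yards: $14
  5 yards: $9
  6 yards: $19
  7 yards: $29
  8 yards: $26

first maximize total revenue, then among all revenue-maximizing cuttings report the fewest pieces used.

Let r[k] be the best obtainable value from length k. For each k, try every first piece i and keep the best of price[i] + r[k−i].
r[1] = 2
r[2] = max(2+2, 3+0) = 4
r[3] = max(2+4, 3+2, 12+0) = 12
r[4] = max(2+12, 3+4, 12+2, 14+0) = 14
r[5] = max(2+14, 3+12, 12+4, 14+2, 9+0) = 16
r[6] = max(2+16, 3+14, 12+12, 14+4, 9+2, 19+0) = 24
r[7] = max(2+24, 3+16, 12+14, …, 19+2, 29+0) = 29
r[8] = max(2+29, 3+24, 12+16, …, 29+2, 26+0) = 31
Maximum revenue is $31.
Now minimize piece count subject to staying optimal: for each k, pieces[k] = 1 + min over i with p[i]+r[k−i]=r[k] of pieces[k−i].
pieces[5] = 2
pieces[6] = 2
pieces[7] = 1
pieces[8] = 2

2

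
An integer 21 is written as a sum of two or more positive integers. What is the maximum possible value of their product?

2187

Define f[k] = max over 1≤i<k of i · max(k−i, f[k−i]); the inner max lets the remainder stay uncut if that's better.
f[2] = 1*max(1,0) = 1*1 = 1
f[3] = 1*max(2,1) = 1*2 = 2
f[4] = 2*max(2,1) = 2*2 = 4
f[5] = 2*max(3,2) = 2*3 = 6
f[6] = 3*max(3,2) = 3*3 = 9
f[7] = 2*max(5,6) = 2*6 = 12
f[8] = 2*max(6,9) = 2*9 = 18
f[9] = 3*max(6,9) = 3*9 = 27
f[10] = 2*max(8,18) = 2*18 = 36
f[11] = 2*max(9,27) = 2*27 = 54
f[12] = 3*max(9,27) = 3*27 = 81
f[13] = 2*max(11,54) = 2*54 = 108
f[14] = 2*max(12,81) = 2*81 = 162
f[15] = 3*max(12,81) = 3*81 = 243
f[16] = 2*max(14,162) = 2*162 = 324
f[17] = 2*max(15,243) = 2*243 = 486
f[18] = 3*max(15,243) = 3*243 = 729
f[19] = 2*max(17,486) = 2*486 = 972
f[20] = 2*max(18,729) = 2*729 = 1458
f[21] = 3*max(18,729) = 3*729 = 2187
One optimal split: 3 + 3 + 3 + 3 + 3 + 3 + 3; product 3*3*3*3*3*3*3 = 2187.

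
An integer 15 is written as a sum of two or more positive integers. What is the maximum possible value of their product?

Let f[k] be the best product for length k (with at least one cut). For each first piece i, the rest contributes max(k−i, f[k−i]).
Small cases: f[2]=1, f[3]=2, f[4]=4, f[5]=6, f[6]=9, f[7]=12, f[8]=18, f[9]=27.
f[10] = max(1*27, 2*18, 3*12, …, 8*2, 9*1) = 36
f[11] = max(1*36, 2*27, 3*18, …, 9*2, 10*1) = 54
f[12] = max(1*54, 2*36, 3*27, …, 10*2, 11*1) = 81
f[13] = max(1*81, 2*54, 3*36, …, 11*2, 12*1) = 108
f[14] = max(1*108, 2*81, 3*54, …, 12*2, 13*1) = 162
f[15] = max(1*162, 2*108, 3*81, …, 13*2, 14*1) = 243
One optimal split: 3 + 3 + 3 + 3 + 3; product 3*3*3*3*3 = 243.

243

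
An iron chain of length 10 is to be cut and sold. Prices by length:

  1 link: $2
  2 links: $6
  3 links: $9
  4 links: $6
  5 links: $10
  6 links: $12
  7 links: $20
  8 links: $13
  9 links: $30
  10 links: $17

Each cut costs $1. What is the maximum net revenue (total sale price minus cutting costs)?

31

Build r[k] bottom-up: r[k] = max over allowed piece i of (p[i] + r[k−i]) − 1 per cut.
r[1] = 2
r[2] = 6
r[3] = 9
r[4] = 11  (first piece 2, then r[2]=6)
r[5] = 14  (first piece 2, then r[3]=9)
r[6] = 17  (first piece 3, then r[3]=9)
r[7] = 20
r[8] = 22  (first piece 2, then r[6]=17)
r[9] = 30
r[10] = 31  (first piece 1, then r[9]=30)
One optimal plan: pieces 9 + 1 (1 cut) → $32 − $1 = $31.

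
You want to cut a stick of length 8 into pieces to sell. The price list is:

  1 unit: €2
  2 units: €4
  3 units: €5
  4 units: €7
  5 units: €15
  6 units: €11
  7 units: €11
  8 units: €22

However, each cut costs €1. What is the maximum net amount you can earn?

22

Build v[k] bottom-up: v[k] = max over allowed piece i of (p[i] + v[k−i]) − 1 per cut.
v[1] = 2
v[2] = 4
v[3] = 5  (first piece 1, then v[2]=4)
v[4] = 7  (first piece 2, then v[2]=4)
v[5] = 15
v[6] = 16  (first piece 1, then v[5]=15)
v[7] = 18  (first piece 2, then v[5]=15)
v[8] = 22
Best is to make no cuts and sell whole for €22.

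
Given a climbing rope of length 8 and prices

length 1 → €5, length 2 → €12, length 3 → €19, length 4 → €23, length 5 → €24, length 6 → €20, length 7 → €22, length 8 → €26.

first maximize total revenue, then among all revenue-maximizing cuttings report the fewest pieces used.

3

Build r[k] bottom-up: r[k] = max over allowed piece i of (p[i] + r[k−i]).
r[1] = 5
r[2] = max(5+5, 12+0) = 12
r[3] = max(5+12, 12+5, 19+0) = 19
r[4] = max(5+19, 12+12, 19+5, 23+0) = 24
r[5] = max(5+24, 12+19, 19+12, 23+5, 24+0) = 31
r[6] = max(5+31, 12+24, 19+19, 23+12, 24+5, 20+0) = 38
r[7] = max(5+38, 12+31, 19+24, …, 20+5, 22+0) = 43
r[8] = max(5+43, 12+38, 19+31, …, 22+5, 26+0) = 50
Maximum revenue is €50.
Now minimize piece count subject to staying optimal: for each k, pieces[k] = 1 + min over i with p[i]+r[k−i]=r[k] of pieces[k−i].
pieces[5] = 2
pieces[6] = 2
pieces[7] = 3
pieces[8] = 3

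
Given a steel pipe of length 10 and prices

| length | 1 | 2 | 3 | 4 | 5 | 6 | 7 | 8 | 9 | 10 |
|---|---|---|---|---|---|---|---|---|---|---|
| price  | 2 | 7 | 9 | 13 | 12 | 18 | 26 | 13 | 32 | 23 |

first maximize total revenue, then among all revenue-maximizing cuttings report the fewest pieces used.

Let r[k] be the best obtainable value from length k. For each k, try every first piece i and keep the best of price[i] + r[k−i].
r[1] = 2
r[2] = max(2+2, 7+0) = 7
r[3] = max(2+7, 7+2, 9+0) = 9
r[4] = max(2+9, 7+7, 9+2, 13+0) = 14
r[5] = max(2+14, 7+9, 9+7, 13+2, 12+0) = 16
r[6] = max(2+16, 7+14, 9+9, 13+7, 12+2, 18+0) = 21
r[7] = max(2+21, 7+16, 9+14, …, 18+2, 26+0) = 26
r[8] = max(2+26, 7+21, 9+16, …, 26+2, 13+0) = 28
r[9] = max(2+28, 7+26, 9+21, …, 13+2, 32+0) = 33
r[10] = max(2+33, 7+28, 9+26, …, 32+2, 23+0) = 35
Maximum revenue is $35.
Now minimize piece count subject to staying optimal: for each k, pieces[k] = 1 + min over i with p[i]+r[k−i]=r[k] of pieces[k−i].
pieces[7] = 1
pieces[8] = 2
pieces[9] = 2
pieces[10] = 2

2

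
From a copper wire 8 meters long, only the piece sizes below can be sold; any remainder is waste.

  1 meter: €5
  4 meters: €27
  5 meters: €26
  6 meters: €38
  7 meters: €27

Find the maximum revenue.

Consider every possible first cut. r[k] is the best of p[i]+r[k−i] over all sellable i≤k.
r[1] = 5
r[2] = 10  (first piece 1, then r[1]=5)
r[3] = 15  (first piece 1, then r[2]=10)
r[4] = 27
r[5] = 32  (first piece 1, then r[4]=27)
r[6] = 38
r[7] = 43  (first piece 1, then r[6]=38)
r[8] = 54  (first piece 4, then r[4]=27)
One optimal cutting: 4 + 4 → €54.

54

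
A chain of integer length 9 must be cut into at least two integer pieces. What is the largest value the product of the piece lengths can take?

Fill f[k] for k=2..9: at each k try every first piece i and multiply by the better of (k−i) uncut or f[k−i].
f[2] = 1*max(1,0) = 1*1 = 1
f[3] = 1*max(2,1) = 1*2 = 2
f[4] = 2*max(2,1) = 2*2 = 4
f[5] = 2*max(3,2) = 2*3 = 6
f[6] = 3*max(3,2) = 3*3 = 9
f[7] = 2*max(5,6) = 2*6 = 12
f[8] = 2*max(6,9) = 2*9 = 18
f[9] = 3*max(6,9) = 3*9 = 27
One optimal split: 3 + 3 + 3; product 3*3*3 = 27.

27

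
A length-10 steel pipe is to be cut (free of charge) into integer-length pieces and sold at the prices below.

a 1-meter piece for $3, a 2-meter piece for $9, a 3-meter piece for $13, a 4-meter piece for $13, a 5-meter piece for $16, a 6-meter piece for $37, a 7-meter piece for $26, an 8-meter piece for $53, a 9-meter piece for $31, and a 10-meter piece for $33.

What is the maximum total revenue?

62

Consider every possible first cut. best[k] is the best of p[i]+best[k−i] over all sellable i≤k.
best[1] = 3
best[2] = max(3+3, 9+0) = 9
best[3] = max(3+9, 9+3, 13+0) = 13
best[4] = max(3+13, 9+9, 13+3, 13+0) = 18
best[5] = max(3+18, 9+13, 13+9, 13+3, 16+0) = 22
best[6] = max(3+22, 9+18, 13+13, 13+9, 16+3, 37+0) = 37
best[7] = max(3+37, 9+22, 13+18, …, 37+3, 26+0) = 40
best[8] = max(3+40, 9+37, 13+22, …, 26+3, 53+0) = 53
best[9] = max(3+53, 9+40, 13+37, …, 53+3, 31+0) = 56
best[10] = max(3+56, 9+53, 13+40, …, 31+3, 33+0) = 62
One optimal cutting: 8 + 2 → $53 + $9 = $62.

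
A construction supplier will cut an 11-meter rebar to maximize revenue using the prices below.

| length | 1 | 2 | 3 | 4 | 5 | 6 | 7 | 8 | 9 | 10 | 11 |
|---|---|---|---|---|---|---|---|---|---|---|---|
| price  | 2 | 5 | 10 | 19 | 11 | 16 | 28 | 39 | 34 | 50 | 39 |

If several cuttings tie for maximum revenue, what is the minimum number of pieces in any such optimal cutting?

2

Let r[k] be the best obtainable value from length k. For each k, try every first piece i and keep the best of price[i] + r[k−i].
r[1] = 2
r[2] = 5
r[3] = 10
r[4] = 19
r[5] = 21  (first piece 1, then r[4]=19)
r[6] = 24  (first piece 2, then r[4]=19)
r[7] = 29  (first piece 3, then r[4]=19)
r[8] = 39
r[9] = 41  (first piece 1, then r[8]=39)
r[10] = 50
r[11] = 52  (first piece 1, then r[10]=50)
Maximum revenue is ₹52.
Now minimize piece count subject to staying optimal: for each k, pieces[k] = 1 + min over i with p[i]+r[k−i]=r[k] of pieces[k−i].
pieces[8] = 1
pieces[9] = 2
pieces[10] = 1
pieces[11] = 2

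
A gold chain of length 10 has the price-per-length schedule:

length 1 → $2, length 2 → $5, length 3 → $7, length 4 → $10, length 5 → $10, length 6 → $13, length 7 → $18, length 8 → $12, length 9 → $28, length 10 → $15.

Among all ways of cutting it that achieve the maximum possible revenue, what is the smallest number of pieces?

2

Let r[k] be the best obtainable value from length k. For each k, try every first piece i and keep the best of price[i] + r[k−i].
r[1] = 2
r[2] = 5
r[3] = 7  (first piece 1, then r[2]=5)
r[4] = 10  (first piece 2, then r[2]=5)
r[5] = 12  (first piece 1, then r[4]=10)
r[6] = 15  (first piece 2, then r[4]=10)
r[7] = 18
r[8] = 20  (first piece 1, then r[7]=18)
r[9] = 28
r[10] = 30  (first piece 1, then r[9]=28)
Maximum revenue is $30.
Now minimize piece count subject to staying optimal: for each k, pieces[k] = 1 + min over i with p[i]+r[k−i]=r[k] of pieces[k−i].
pieces[7] = 1
pieces[8] = 2
pieces[9] = 1
pieces[10] = 2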